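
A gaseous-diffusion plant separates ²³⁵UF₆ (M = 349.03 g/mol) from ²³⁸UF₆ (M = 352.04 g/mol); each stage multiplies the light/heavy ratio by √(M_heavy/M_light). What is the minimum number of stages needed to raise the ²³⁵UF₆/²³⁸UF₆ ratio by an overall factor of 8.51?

499

Per stage α = (352.04/349.03)^(1/2) = 1.00862^0.5, giving ln α = 0.004293.
Need α^N ≥ 8.51 ⇒ N ≥ ln(8.51) / ln α = 2.141 / 0.004293 = 498.72.
So at least 499 stages are needed.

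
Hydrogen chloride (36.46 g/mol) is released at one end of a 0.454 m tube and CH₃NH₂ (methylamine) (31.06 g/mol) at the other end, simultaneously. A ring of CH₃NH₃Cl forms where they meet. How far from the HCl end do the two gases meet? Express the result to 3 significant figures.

In equal time, each gas travels a distance ∝ its rate ∝ 1/√M, so d_HCl/d_CH₃NH₂ = √(M_CH₃NH₂/M_HCl) = √(31.06/36.46) = 0.9230.
With d_HCl + d_CH₃NH₂ = 0.454 m, d_CH₃NH₂ = 0.454/(1 + 0.9230) = 0.2361 m.
d_HCl = 0.454 − 0.2361 = 0.218 m.

0.218 m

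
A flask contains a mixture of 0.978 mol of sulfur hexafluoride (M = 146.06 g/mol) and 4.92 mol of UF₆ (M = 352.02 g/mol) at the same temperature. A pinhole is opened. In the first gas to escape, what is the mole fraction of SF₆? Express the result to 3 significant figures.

0.236

Effusion rate of each component ∝ n_i/√M_i (partial pressure × 1/√M).
Mole fraction of SF₆ in the effusate = (n_SF₆/√M_SF₆) / (n_SF₆/√M_SF₆ + n_UF₆/√M_UF₆)
= (0.978/√146.06) / (0.978/√146.06 + 4.92/√352.02) = 0.08092/(0.08092 + 0.2622) = 0.236.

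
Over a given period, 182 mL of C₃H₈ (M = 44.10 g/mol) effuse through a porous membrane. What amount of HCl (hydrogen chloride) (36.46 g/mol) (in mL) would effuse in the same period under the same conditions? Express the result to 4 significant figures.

200.2 mL

Since effusion rate ∝ 1/√M, rate_HCl/rate_C₃H₈ = √(M_C₃H₈/M_HCl) = √(44.10/36.46) = √1.210 = 1.100.
So the volume for HCl is 182 × 1.100 = 200.2 mL.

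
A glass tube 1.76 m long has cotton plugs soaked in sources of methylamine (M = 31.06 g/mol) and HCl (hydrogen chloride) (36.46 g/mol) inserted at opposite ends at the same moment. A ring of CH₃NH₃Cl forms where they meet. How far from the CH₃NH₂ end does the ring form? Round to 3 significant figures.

The fronts meet when d_CH₃NH₂ + d_HCl = L with d_CH₃NH₂/d_HCl = √(M_HCl/M_CH₃NH₂) (Graham's law). Here √(M_HCl/M_CH₃NH₂) = √(36.46/31.06) = 1.083.
With d_CH₃NH₂ + d_HCl = 1.76 m, d_HCl = 1.76/(1 + 1.083) = 0.8448 m.
d_CH₃NH₂ = 1.76 − 0.8448 = 0.915 m.

0.915 m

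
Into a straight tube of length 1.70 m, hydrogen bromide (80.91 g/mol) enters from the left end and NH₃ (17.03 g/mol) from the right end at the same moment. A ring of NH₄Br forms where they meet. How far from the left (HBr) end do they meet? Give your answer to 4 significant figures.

Graham's law gives d_HBr/d_NH₃ = rate_HBr/rate_NH₃ = √(M_NH₃/M_HBr) = √(17.03/80.91) = 0.4588.
With d_HBr + d_NH₃ = 1.70 m, d_NH₃ = 1.70/(1 + 0.4588) = 1.165 m.
d_HBr = 1.70 − 1.165 = 0.5346 m.

0.5346 m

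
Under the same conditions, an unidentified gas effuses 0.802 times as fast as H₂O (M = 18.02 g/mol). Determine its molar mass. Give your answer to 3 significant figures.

28.0 g/mol

Since effusion rate ∝ 1/√M, rate_X/rate_H₂O = √(M_H₂O/M_X).
0.802 = √(18.02/M_X)
M_X = 18.02 / 0.802² = 18.02 / 0.6432 = 28.0 g/mol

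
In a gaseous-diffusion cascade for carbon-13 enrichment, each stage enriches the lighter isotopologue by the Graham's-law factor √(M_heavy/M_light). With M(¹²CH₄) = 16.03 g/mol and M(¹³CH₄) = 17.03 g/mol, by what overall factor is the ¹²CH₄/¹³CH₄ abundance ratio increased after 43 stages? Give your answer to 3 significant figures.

Each stage multiplies the ratio by α = √(17.03/16.03), so after 43 stages the overall factor is α^43 = (17.03/16.03)^(43/2).
= 1.06238^(43/2) = 3.67.

3.67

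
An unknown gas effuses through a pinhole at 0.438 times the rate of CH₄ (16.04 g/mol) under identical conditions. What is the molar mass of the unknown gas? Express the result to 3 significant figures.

83.6 g/mol

From Graham's law, rate_X/rate_CH₄ = √(M_CH₄/M_X).
0.438 = √(16.04/M_X)
M_X = 16.04 / 0.438² = 16.04 / 0.1918 = 83.6 g/mol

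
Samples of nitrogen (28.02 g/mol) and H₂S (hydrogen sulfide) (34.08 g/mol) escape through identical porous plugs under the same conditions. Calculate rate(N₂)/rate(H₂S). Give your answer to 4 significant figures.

From Graham's law, rate_N₂/rate_H₂S = √(M_H₂S/M_N₂) = √(34.08/28.02) = √1.216 = 1.103.

1.103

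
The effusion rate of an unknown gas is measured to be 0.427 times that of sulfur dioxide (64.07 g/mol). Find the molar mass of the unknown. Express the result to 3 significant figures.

351 g/mol

Using Graham's law: rate_X/rate_SO₂ = √(M_SO₂/M_X).
0.427 = √(64.07/M_X)
M_X = 64.07 / 0.427² = 64.07 / 0.1823 = 351 g/mol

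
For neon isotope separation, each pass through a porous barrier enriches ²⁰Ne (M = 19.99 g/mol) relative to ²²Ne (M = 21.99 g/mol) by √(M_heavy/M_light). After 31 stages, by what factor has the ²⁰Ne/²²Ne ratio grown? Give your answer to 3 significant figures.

The single-stage factor is √(M_heavy/M_light), so 31 stages give [√(21.99/19.99)]^31 = (21.99/19.99)^(31/2).
= 1.10005^(31/2) = 4.38.

4.38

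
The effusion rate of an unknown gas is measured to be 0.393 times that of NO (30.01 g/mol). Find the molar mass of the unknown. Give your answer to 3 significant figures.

Since effusion rate ∝ 1/√M, rate_X/rate_NO = √(M_NO/M_X).
0.393 = √(30.01/M_X)
M_X = 30.01 / 0.393² = 30.01 / 0.1544 = 194 g/mol

194 g/mol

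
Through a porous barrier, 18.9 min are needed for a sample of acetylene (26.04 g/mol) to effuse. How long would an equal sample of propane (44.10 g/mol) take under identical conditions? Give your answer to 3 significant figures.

By Graham's law, t_C₃H₈/t_C₂H₂ = √(M_C₃H₈/M_C₂H₂) = √(44.10/26.04) = √1.694 = 1.301.
So the time for C₃H₈ is 18.9 × 1.301 = 24.6 min.

24.6 min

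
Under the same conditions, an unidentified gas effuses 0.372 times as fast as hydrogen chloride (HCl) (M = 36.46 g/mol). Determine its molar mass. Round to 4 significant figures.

By Graham's law, rate_X/rate_HCl = √(M_HCl/M_X).
0.372 = √(36.46/M_X)
M_X = 36.46 / 0.372² = 36.46 / 0.1384 = 263.5 g/mol

263.5 g/mol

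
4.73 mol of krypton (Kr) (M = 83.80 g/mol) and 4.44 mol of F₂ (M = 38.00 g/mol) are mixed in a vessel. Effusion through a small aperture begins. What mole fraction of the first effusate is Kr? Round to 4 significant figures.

0.4177

Each component's effusion rate ∝ (its partial pressure)·(1/√M) ∝ n_i/√M_i.
x_Kr(eff) = (n_Kr/√M_Kr) / (n_Kr/√M_Kr + n_F₂/√M_F₂)
= (4.73/√83.80) / (4.73/√83.80 + 4.44/√38.00) = 0.5167/(0.5167 + 0.7203) = 0.4177.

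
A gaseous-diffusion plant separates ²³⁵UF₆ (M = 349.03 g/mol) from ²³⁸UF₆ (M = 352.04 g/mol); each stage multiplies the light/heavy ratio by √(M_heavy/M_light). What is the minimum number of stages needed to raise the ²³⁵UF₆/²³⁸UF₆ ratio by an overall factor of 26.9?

767

With α = √(352.04/349.03) per stage, ln α = ½ ln(1.00862) = 0.004293.
Need α^N ≥ 26.9 ⇒ N ≥ ln(26.9) / ln α = 3.292 / 0.004293 = 766.78.
So at least 767 stages are needed.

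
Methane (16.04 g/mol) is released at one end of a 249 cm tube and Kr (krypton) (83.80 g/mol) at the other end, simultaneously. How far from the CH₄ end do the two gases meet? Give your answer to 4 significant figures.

173.2 cm

The fronts meet when d_CH₄ + d_Kr = L with d_CH₄/d_Kr = √(M_Kr/M_CH₄) (Graham's law). Here √(M_Kr/M_CH₄) = √(83.80/16.04) = 2.286.
With d_CH₄ + d_Kr = 249 cm, d_Kr = 249/(1 + 2.286) = 75.78 cm.
d_CH₄ = 249 − 75.78 = 173.2 cm.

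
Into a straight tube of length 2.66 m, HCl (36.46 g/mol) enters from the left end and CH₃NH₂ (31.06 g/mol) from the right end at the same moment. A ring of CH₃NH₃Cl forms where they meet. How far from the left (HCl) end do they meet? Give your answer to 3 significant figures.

Distances travelled in equal time are proportional to diffusion rates, so d_HCl/d_CH₃NH₂ = √(M_CH₃NH₂/M_HCl) = √(31.06/36.46) = 0.9230.
With d_HCl + d_CH₃NH₂ = 2.66 m, d_CH₃NH₂ = 2.66/(1 + 0.9230) = 1.383 m.
d_HCl = 2.66 − 1.383 = 1.28 m.

1.28 m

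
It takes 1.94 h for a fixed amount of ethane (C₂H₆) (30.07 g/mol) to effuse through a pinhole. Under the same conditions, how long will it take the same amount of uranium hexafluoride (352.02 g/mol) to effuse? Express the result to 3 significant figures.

Using Graham's law: t_UF₆/t_C₂H₆ = √(M_UF₆/M_C₂H₆) = √(352.02/30.07) = √11.71 = 3.422.
So the time for UF₆ is 1.94 × 3.422 = 6.64 h.

6.64 h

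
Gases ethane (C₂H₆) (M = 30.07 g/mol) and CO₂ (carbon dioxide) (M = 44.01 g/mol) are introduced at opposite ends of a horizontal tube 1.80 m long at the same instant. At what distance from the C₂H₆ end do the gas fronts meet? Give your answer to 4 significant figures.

0.9854 m

Distances travelled in equal time are proportional to diffusion rates, so d_C₂H₆/d_CO₂ = √(M_CO₂/M_C₂H₆) = √(44.01/30.07) = 1.210.
With d_C₂H₆ + d_CO₂ = 1.80 m, d_CO₂ = 1.80/(1 + 1.210) = 0.8146 m.
d_C₂H₆ = 1.80 − 0.8146 = 0.9854 m.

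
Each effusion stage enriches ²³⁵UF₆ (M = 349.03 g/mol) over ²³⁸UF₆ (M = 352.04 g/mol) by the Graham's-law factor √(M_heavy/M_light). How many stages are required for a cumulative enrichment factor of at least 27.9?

With α = √(352.04/349.03) per stage, ln α = ½ ln(1.00862) = 0.004293.
Need α^N ≥ 27.9 ⇒ N ≥ ln(27.9) / ln α = 3.329 / 0.004293 = 775.28.
Minimum whole number of stages: N = 776.

776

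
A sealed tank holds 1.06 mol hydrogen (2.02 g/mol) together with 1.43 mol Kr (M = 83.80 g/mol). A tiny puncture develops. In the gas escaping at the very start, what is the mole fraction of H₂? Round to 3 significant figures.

0.827

Each component's effusion rate ∝ (its partial pressure)·(1/√M) ∝ n_i/√M_i.
Mole fraction of H₂ in the effusate = (n_H₂/√M_H₂) / (n_H₂/√M_H₂ + n_Kr/√M_Kr)
= (1.06/√2.02) / (1.06/√2.02 + 1.43/√83.80) = 0.7458/(0.7458 + 0.1562) = 0.827.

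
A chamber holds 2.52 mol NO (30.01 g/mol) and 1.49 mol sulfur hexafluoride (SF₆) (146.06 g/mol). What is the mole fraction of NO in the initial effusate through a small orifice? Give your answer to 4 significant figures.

Rate_i ∝ x_i/√M_i (Graham's law weighted by mole fraction), so the effusate composition follows n_i/√M_i.
Mole fraction of NO in the effusate = (n_NO/√M_NO) / (n_NO/√M_NO + n_SF₆/√M_SF₆)
= (2.52/√30.01) / (2.52/√30.01 + 1.49/√146.06) = 0.4600/(0.4600 + 0.1233) = 0.7886.

0.7886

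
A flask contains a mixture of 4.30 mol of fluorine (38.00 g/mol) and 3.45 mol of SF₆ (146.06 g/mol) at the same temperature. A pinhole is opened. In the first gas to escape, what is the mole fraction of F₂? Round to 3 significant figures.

0.710

Rate_i ∝ x_i/√M_i (Graham's law weighted by mole fraction), so the effusate composition follows n_i/√M_i.
So x_F₂ in the escaping gas = (n_F₂/√M_F₂) / Σ(n_i/√M_i)
= (4.30/√38.00) / (4.30/√38.00 + 3.45/√146.06) = 0.6976/(0.6976 + 0.2855) = 0.710.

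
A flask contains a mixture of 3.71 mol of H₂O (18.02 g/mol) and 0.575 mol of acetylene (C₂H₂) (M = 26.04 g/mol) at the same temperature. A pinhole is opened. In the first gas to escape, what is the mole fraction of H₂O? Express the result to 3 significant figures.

Effusion rate of each component ∝ n_i/√M_i (partial pressure × 1/√M).
x_H₂O(eff) = (n_H₂O/√M_H₂O) / (n_H₂O/√M_H₂O + n_C₂H₂/√M_C₂H₂)
= (3.71/√18.02) / (3.71/√18.02 + 0.575/√26.04) = 0.8740/(0.8740 + 0.1127) = 0.886.

0.886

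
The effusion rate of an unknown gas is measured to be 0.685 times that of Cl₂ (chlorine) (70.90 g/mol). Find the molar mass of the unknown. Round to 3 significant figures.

151 g/mol

Since effusion rate ∝ 1/√M, rate_X/rate_Cl₂ = √(M_Cl₂/M_X).
0.685 = √(70.90/M_X)
M_X = 70.90 / 0.685² = 70.90 / 0.4692 = 151 g/mol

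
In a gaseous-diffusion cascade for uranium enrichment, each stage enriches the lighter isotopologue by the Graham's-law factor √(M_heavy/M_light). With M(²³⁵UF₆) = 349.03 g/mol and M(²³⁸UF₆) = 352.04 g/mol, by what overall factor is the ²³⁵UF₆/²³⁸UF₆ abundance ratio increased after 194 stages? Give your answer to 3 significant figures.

2.30

Overall factor = α^194 with α = √(352.04/349.03), i.e. (352.04/349.03)^(194/2).
= 1.00862^97 = 2.30.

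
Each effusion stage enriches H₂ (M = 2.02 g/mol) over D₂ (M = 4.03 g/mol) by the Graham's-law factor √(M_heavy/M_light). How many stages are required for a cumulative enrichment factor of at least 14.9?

Single-stage factor α = √(4.03/2.02), so ln α = ½ ln(1.99505) = 0.3453.
Need α^N ≥ 14.9 ⇒ N ≥ ln(14.9) / ln α = 2.701 / 0.3453 = 7.82.
Rounding up, N = 8 stages.

8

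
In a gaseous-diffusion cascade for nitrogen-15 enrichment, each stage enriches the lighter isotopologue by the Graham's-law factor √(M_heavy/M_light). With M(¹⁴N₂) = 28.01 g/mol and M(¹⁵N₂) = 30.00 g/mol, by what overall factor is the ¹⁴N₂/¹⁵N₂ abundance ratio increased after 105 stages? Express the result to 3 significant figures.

36.7

Each stage multiplies the ratio by α = √(30.00/28.01), so after 105 stages the overall factor is α^105 = (30.00/28.01)^(105/2).
= 1.07105^(105/2) = 36.7.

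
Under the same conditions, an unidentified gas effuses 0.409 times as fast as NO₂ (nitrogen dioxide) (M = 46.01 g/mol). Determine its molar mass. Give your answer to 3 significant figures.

Using Graham's law: rate_X/rate_NO₂ = √(M_NO₂/M_X).
0.409 = √(46.01/M_X)
M_X = 46.01 / 0.409² = 46.01 / 0.1673 = 275 g/mol

275 g/mol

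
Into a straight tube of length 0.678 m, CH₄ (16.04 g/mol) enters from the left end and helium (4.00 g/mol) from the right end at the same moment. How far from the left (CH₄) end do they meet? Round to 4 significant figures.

The fronts meet when d_CH₄ + d_He = L with d_CH₄/d_He = √(M_He/M_CH₄) (Graham's law). Here √(M_He/M_CH₄) = √(4.00/16.04) = 0.4994.
With d_CH₄ + d_He = 0.678 m, d_He = 0.678/(1 + 0.4994) = 0.4522 m.
d_CH₄ = 0.678 − 0.4522 = 0.2258 m.

0.2258 m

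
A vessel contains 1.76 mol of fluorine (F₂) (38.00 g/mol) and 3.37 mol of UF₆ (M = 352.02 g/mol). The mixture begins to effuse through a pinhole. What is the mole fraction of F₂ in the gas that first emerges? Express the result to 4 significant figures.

Effusion rate of each component ∝ n_i/√M_i (partial pressure × 1/√M).
So x_F₂ in the escaping gas = (n_F₂/√M_F₂) / Σ(n_i/√M_i)
= (1.76/√38.00) / (1.76/√38.00 + 3.37/√352.02) = 0.2855/(0.2855 + 0.1796) = 0.6138.

0.6138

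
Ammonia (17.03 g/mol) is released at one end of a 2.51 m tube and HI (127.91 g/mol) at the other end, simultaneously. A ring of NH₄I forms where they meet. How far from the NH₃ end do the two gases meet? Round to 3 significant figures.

1.84 m

In equal time, each gas travels a distance ∝ its rate ∝ 1/√M, so d_NH₃/d_HI = √(M_HI/M_NH₃) = √(127.91/17.03) = 2.741.
With d_NH₃ + d_HI = 2.51 m, d_HI = 2.51/(1 + 2.741) = 0.6710 m.
d_NH₃ = 2.51 − 0.6710 = 1.84 m.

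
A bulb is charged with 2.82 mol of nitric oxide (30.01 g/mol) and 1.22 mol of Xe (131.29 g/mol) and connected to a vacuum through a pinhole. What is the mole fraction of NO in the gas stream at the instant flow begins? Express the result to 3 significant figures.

The effusion rate of species i is ∝ p_i/√M_i ∝ n_i/√M_i.
x_NO(eff) = (n_NO/√M_NO) / (n_NO/√M_NO + n_Xe/√M_Xe)
= (2.82/√30.01) / (2.82/√30.01 + 1.22/√131.29) = 0.5148/(0.5148 + 0.1065) = 0.829.

0.829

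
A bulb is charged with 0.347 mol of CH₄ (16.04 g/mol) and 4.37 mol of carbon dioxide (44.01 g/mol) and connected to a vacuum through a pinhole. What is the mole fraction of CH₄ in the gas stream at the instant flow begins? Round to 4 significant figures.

Rate_i ∝ x_i/√M_i (Graham's law weighted by mole fraction), so the effusate composition follows n_i/√M_i.
Mole fraction of CH₄ in the effusate = (n_CH₄/√M_CH₄) / (n_CH₄/√M_CH₄ + n_CO₂/√M_CO₂)
= (0.347/√16.04) / (0.347/√16.04 + 4.37/√44.01) = 0.08664/(0.08664 + 0.6587) = 0.1162.

0.1162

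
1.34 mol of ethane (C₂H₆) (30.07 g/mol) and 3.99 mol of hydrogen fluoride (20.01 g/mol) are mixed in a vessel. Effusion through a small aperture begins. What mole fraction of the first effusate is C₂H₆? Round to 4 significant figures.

0.2150

Rate_i ∝ x_i/√M_i (Graham's law weighted by mole fraction), so the effusate composition follows n_i/√M_i.
Mole fraction of C₂H₆ in the effusate = (n_C₂H₆/√M_C₂H₆) / (n_C₂H₆/√M_C₂H₆ + n_HF/√M_HF)
= (1.34/√30.07) / (1.34/√30.07 + 3.99/√20.01) = 0.2444/(0.2444 + 0.8920) = 0.2150.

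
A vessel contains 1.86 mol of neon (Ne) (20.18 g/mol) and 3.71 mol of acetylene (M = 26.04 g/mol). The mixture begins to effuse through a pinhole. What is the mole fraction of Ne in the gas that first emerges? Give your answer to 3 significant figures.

Effusion rate of each component ∝ n_i/√M_i (partial pressure × 1/√M).
So x_Ne in the escaping gas = (n_Ne/√M_Ne) / Σ(n_i/√M_i)
= (1.86/√20.18) / (1.86/√20.18 + 3.71/√26.04) = 0.4140/(0.4140 + 0.7270) = 0.363.

0.363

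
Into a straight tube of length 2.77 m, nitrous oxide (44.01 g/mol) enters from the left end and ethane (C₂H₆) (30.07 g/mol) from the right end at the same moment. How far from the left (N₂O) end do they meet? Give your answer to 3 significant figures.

Distances travelled in equal time are proportional to diffusion rates, so d_N₂O/d_C₂H₆ = √(M_C₂H₆/M_N₂O) = √(30.07/44.01) = 0.8266.
With d_N₂O + d_C₂H₆ = 2.77 m, d_C₂H₆ = 2.77/(1 + 0.8266) = 1.516 m.
d_N₂O = 2.77 − 1.516 = 1.25 m.

1.25 m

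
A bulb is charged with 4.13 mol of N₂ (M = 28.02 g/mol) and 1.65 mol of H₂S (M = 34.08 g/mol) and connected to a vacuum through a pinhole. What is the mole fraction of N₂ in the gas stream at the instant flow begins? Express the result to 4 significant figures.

0.7341

The effusion rate of species i is ∝ p_i/√M_i ∝ n_i/√M_i.
So x_N₂ in the escaping gas = (n_N₂/√M_N₂) / Σ(n_i/√M_i)
= (4.13/√28.02) / (4.13/√28.02 + 1.65/√34.08) = 0.7802/(0.7802 + 0.2826) = 0.7341.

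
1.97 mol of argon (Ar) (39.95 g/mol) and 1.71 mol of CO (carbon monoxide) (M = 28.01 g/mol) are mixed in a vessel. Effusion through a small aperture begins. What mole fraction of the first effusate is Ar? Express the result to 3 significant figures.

Effusion rate of each component ∝ n_i/√M_i (partial pressure × 1/√M).
Mole fraction of Ar in the effusate = (n_Ar/√M_Ar) / (n_Ar/√M_Ar + n_CO/√M_CO)
= (1.97/√39.95) / (1.97/√39.95 + 1.71/√28.01) = 0.3117/(0.3117 + 0.3231) = 0.491.

0.491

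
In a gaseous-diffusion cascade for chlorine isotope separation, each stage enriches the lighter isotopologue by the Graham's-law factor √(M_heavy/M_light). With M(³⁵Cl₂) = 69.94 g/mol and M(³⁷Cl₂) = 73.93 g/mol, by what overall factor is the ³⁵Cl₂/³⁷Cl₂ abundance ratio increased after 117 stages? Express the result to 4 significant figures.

25.68

The single-stage factor is √(M_heavy/M_light), so 117 stages give [√(73.93/69.94)]^117 = (73.93/69.94)^(117/2).
= 1.05705^(117/2) = 25.68.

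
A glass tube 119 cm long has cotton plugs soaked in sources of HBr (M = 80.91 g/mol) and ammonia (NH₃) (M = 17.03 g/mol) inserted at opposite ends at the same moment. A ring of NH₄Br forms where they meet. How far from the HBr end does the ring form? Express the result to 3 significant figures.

Distances travelled in equal time are proportional to diffusion rates, so d_HBr/d_NH₃ = √(M_NH₃/M_HBr) = √(17.03/80.91) = 0.4588.
With d_HBr + d_NH₃ = 119 cm, d_NH₃ = 119/(1 + 0.4588) = 81.57 cm.
d_HBr = 119 − 81.57 = 37.4 cm.

37.4 cm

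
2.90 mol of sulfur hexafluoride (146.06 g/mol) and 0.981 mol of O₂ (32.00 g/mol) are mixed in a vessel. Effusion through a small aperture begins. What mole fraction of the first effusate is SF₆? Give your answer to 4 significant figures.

The effusion rate of species i is ∝ p_i/√M_i ∝ n_i/√M_i.
Mole fraction of SF₆ in the effusate = (n_SF₆/√M_SF₆) / (n_SF₆/√M_SF₆ + n_O₂/√M_O₂)
= (2.90/√146.06) / (2.90/√146.06 + 0.981/√32.00) = 0.2400/(0.2400 + 0.1734) = 0.5805.

0.5805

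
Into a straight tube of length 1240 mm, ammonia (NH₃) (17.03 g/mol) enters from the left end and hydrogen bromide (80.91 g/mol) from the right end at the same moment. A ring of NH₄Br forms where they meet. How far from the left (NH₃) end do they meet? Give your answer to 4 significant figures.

Distances travelled in equal time are proportional to diffusion rates, so d_NH₃/d_HBr = √(M_HBr/M_NH₃) = √(80.91/17.03) = 2.180.
With d_NH₃ + d_HBr = 1240 mm, d_HBr = 1240/(1 + 2.180) = 390.0 mm.
d_NH₃ = 1240 − 390.0 = 850.0 mm.

850.0 mm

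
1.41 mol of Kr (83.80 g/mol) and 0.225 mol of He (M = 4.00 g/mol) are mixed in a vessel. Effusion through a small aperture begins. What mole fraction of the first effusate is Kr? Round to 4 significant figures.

0.5779

Effusion rate of each component ∝ n_i/√M_i (partial pressure × 1/√M).
So x_Kr in the escaping gas = (n_Kr/√M_Kr) / Σ(n_i/√M_i)
= (1.41/√83.80) / (1.41/√83.80 + 0.225/√4.00) = 0.1540/(0.1540 + 0.1125) = 0.5779.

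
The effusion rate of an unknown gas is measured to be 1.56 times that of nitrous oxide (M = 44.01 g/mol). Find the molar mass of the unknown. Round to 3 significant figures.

From Graham's law, rate_X/rate_N₂O = √(M_N₂O/M_X).
1.56 = √(44.01/M_X)
M_X = 44.01 / 1.56² = 44.01 / 2.434 = 18.1 g/mol

18.1 g/mol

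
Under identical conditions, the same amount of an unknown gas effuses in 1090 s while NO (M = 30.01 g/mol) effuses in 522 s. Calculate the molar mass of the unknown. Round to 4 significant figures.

Graham's law gives t_X/t_NO = √(M_X/M_NO).
1090/522 = 2.088 = √(M_X/30.01)
M_X = 30.01 × 2.088² = 30.01 × 4.360 = 130.9 g/mol

130.9 g/mol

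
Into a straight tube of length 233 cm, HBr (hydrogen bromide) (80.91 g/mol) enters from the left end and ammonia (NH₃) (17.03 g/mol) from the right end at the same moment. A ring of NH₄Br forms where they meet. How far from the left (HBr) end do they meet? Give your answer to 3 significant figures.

73.3 cm

In equal time, each gas travels a distance ∝ its rate ∝ 1/√M, so d_HBr/d_NH₃ = √(M_NH₃/M_HBr) = √(17.03/80.91) = 0.4588.
With d_HBr + d_NH₃ = 233 cm, d_NH₃ = 233/(1 + 0.4588) = 159.7 cm.
d_HBr = 233 − 159.7 = 73.3 cm.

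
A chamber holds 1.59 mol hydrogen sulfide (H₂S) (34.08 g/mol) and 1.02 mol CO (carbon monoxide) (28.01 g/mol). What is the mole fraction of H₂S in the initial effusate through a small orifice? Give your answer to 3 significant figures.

0.586

Each component's effusion rate ∝ (its partial pressure)·(1/√M) ∝ n_i/√M_i.
Mole fraction of H₂S in the effusate = (n_H₂S/√M_H₂S) / (n_H₂S/√M_H₂S + n_CO/√M_CO)
= (1.59/√34.08) / (1.59/√34.08 + 1.02/√28.01) = 0.2724/(0.2724 + 0.1927) = 0.586.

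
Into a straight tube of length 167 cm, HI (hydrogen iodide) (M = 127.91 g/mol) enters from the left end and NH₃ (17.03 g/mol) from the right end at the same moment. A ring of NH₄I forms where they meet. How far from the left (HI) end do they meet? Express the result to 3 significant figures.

In equal time, each gas travels a distance ∝ its rate ∝ 1/√M, so d_HI/d_NH₃ = √(M_NH₃/M_HI) = √(17.03/127.91) = 0.3649.
With d_HI + d_NH₃ = 167 cm, d_NH₃ = 167/(1 + 0.3649) = 122.4 cm.
d_HI = 167 − 122.4 = 44.6 cm.

44.6 cm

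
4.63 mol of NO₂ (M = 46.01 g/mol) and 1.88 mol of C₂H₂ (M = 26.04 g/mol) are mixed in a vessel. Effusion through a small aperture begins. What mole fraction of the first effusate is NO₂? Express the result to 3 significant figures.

The effusion rate of species i is ∝ p_i/√M_i ∝ n_i/√M_i.
x_NO₂(eff) = (n_NO₂/√M_NO₂) / (n_NO₂/√M_NO₂ + n_C₂H₂/√M_C₂H₂)
= (4.63/√46.01) / (4.63/√46.01 + 1.88/√26.04) = 0.6826/(0.6826 + 0.3684) = 0.649.

0.649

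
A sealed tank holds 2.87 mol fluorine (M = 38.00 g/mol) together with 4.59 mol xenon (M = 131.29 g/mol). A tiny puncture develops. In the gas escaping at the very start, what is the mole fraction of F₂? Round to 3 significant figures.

0.538

The effusion rate of species i is ∝ p_i/√M_i ∝ n_i/√M_i.
So x_F₂ in the escaping gas = (n_F₂/√M_F₂) / Σ(n_i/√M_i)
= (2.87/√38.00) / (2.87/√38.00 + 4.59/√131.29) = 0.4656/(0.4656 + 0.4006) = 0.538.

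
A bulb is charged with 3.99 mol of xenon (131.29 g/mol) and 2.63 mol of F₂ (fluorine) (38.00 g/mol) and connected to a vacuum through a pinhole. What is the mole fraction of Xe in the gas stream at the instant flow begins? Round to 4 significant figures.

0.4494

The effusion rate of species i is ∝ p_i/√M_i ∝ n_i/√M_i.
Mole fraction of Xe in the effusate = (n_Xe/√M_Xe) / (n_Xe/√M_Xe + n_F₂/√M_F₂)
= (3.99/√131.29) / (3.99/√131.29 + 2.63/√38.00) = 0.3482/(0.3482 + 0.4266) = 0.4494.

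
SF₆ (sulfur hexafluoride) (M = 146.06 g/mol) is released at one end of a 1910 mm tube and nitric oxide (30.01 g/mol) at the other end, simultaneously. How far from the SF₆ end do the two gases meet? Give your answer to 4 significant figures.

595.7 mm

In equal time, each gas travels a distance ∝ its rate ∝ 1/√M, so d_SF₆/d_NO = √(M_NO/M_SF₆) = √(30.01/146.06) = 0.4533.
With d_SF₆ + d_NO = 1910 mm, d_NO = 1910/(1 + 0.4533) = 1314 mm.
d_SF₆ = 1910 − 1314 = 595.7 mm.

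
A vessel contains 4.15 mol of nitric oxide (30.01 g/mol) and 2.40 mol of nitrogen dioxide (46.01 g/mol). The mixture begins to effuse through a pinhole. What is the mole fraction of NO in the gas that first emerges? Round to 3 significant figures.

0.682

Rate_i ∝ x_i/√M_i (Graham's law weighted by mole fraction), so the effusate composition follows n_i/√M_i.
Mole fraction of NO in the effusate = (n_NO/√M_NO) / (n_NO/√M_NO + n_NO₂/√M_NO₂)
= (4.15/√30.01) / (4.15/√30.01 + 2.40/√46.01) = 0.7576/(0.7576 + 0.3538) = 0.682.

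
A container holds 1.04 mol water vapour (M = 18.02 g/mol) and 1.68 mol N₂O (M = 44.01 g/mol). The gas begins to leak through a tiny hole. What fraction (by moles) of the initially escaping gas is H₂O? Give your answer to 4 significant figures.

Rate_i ∝ x_i/√M_i (Graham's law weighted by mole fraction), so the effusate composition follows n_i/√M_i.
Mole fraction of H₂O in the effusate = (n_H₂O/√M_H₂O) / (n_H₂O/√M_H₂O + n_N₂O/√M_N₂O)
= (1.04/√18.02) / (1.04/√18.02 + 1.68/√44.01) = 0.2450/(0.2450 + 0.2532) = 0.4917.

0.4917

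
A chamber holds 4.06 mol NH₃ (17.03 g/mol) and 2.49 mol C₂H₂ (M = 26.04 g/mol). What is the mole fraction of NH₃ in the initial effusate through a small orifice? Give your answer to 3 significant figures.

Effusion rate of each component ∝ n_i/√M_i (partial pressure × 1/√M).
So x_NH₃ in the escaping gas = (n_NH₃/√M_NH₃) / Σ(n_i/√M_i)
= (4.06/√17.03) / (4.06/√17.03 + 2.49/√26.04) = 0.9838/(0.9838 + 0.4880) = 0.668.

0.668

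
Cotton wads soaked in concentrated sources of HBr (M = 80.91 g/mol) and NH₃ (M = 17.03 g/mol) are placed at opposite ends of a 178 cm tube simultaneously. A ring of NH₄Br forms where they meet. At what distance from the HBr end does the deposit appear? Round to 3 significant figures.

Distances travelled in equal time are proportional to diffusion rates, so d_HBr/d_NH₃ = √(M_NH₃/M_HBr) = √(17.03/80.91) = 0.4588.
With d_HBr + d_NH₃ = 178 cm, d_NH₃ = 178/(1 + 0.4588) = 122.0 cm.
d_HBr = 178 − 122.0 = 56.0 cm.

56.0 cm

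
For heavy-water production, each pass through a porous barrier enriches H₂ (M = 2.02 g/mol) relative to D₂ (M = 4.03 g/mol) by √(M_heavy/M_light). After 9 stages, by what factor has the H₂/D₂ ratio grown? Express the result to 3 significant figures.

22.4

After 9 stages the ratio has grown by (√(4.03/2.02))^9 = (4.03/2.02)^(9/2).
= 1.99505^(9/2) = 22.4.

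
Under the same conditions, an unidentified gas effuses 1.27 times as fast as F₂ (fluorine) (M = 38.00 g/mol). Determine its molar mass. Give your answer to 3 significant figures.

23.6 g/mol

Using Graham's law: rate_X/rate_F₂ = √(M_F₂/M_X).
1.27 = √(38.00/M_X)
M_X = 38.00 / 1.27² = 38.00 / 1.613 = 23.6 g/mol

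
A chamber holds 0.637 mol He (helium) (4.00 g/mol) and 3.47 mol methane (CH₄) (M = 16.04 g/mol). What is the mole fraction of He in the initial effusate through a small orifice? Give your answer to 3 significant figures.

Effusion rate of each component ∝ n_i/√M_i (partial pressure × 1/√M).
Mole fraction of He in the effusate = (n_He/√M_He) / (n_He/√M_He + n_CH₄/√M_CH₄)
= (0.637/√4.00) / (0.637/√4.00 + 3.47/√16.04) = 0.3185/(0.3185 + 0.8664) = 0.269.

0.269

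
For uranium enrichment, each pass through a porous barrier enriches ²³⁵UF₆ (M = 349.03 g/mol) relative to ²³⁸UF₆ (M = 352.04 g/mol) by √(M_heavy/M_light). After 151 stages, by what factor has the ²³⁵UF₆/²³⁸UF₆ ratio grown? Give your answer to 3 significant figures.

Each stage multiplies the ratio by α = √(352.04/349.03), so after 151 stages the overall factor is α^151 = (352.04/349.03)^(151/2).
= 1.00862^(151/2) = 1.91.

1.91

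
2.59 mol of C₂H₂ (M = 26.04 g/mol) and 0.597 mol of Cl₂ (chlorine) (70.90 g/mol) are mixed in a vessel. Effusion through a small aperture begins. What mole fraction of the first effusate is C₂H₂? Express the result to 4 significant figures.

Effusion rate of each component ∝ n_i/√M_i (partial pressure × 1/√M).
x_C₂H₂(eff) = (n_C₂H₂/√M_C₂H₂) / (n_C₂H₂/√M_C₂H₂ + n_Cl₂/√M_Cl₂)
= (2.59/√26.04) / (2.59/√26.04 + 0.597/√70.90) = 0.5076/(0.5076 + 0.07090) = 0.8774.

0.8774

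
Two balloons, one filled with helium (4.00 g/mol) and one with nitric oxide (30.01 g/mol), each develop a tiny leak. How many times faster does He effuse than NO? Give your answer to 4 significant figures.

Using Graham's law: rate_He/rate_NO = √(M_NO/M_He) = √(30.01/4.00) = √7.503 = 2.739.

2.739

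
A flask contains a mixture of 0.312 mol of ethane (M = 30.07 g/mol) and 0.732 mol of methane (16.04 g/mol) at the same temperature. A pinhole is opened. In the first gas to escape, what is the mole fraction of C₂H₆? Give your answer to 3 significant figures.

0.237

The effusion rate of species i is ∝ p_i/√M_i ∝ n_i/√M_i.
Mole fraction of C₂H₆ in the effusate = (n_C₂H₆/√M_C₂H₆) / (n_C₂H₆/√M_C₂H₆ + n_CH₄/√M_CH₄)
= (0.312/√30.07) / (0.312/√30.07 + 0.732/√16.04) = 0.05690/(0.05690 + 0.1828) = 0.237.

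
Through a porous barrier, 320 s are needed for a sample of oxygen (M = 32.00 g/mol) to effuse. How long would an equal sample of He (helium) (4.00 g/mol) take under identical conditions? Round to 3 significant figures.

113 s

Since effusion rate ∝ 1/√M, t_He/t_O₂ = √(M_He/M_O₂) = √(4.00/32.00) = √0.1250 = 0.3536.
So the time for He is 320 × 0.3536 = 113 s.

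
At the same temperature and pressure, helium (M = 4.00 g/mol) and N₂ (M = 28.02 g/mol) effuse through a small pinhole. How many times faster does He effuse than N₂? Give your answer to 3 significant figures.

2.65

Using Graham's law: rate_He/rate_N₂ = √(M_N₂/M_He) = √(28.02/4.00) = √7.005 = 2.65.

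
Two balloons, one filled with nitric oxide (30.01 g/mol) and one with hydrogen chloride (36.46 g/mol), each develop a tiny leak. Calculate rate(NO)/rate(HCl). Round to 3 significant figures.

1.10

Since effusion rate ∝ 1/√M, rate_NO/rate_HCl = √(M_HCl/M_NO) = √(36.46/30.01) = √1.215 = 1.10.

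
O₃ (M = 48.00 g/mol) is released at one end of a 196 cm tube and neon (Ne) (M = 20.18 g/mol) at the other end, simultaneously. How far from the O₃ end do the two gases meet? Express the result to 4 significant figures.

In equal time, each gas travels a distance ∝ its rate ∝ 1/√M, so d_O₃/d_Ne = √(M_Ne/M_O₃) = √(20.18/48.00) = 0.6484.
With d_O₃ + d_Ne = 196 cm, d_Ne = 196/(1 + 0.6484) = 118.9 cm.
d_O₃ = 196 − 118.9 = 77.10 cm.

77.10 cm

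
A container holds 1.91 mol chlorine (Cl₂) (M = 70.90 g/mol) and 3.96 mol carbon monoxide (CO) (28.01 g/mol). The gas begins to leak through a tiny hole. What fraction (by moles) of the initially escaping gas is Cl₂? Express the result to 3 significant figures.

0.233

Effusion rate of each component ∝ n_i/√M_i (partial pressure × 1/√M).
So x_Cl₂ in the escaping gas = (n_Cl₂/√M_Cl₂) / Σ(n_i/√M_i)
= (1.91/√70.90) / (1.91/√70.90 + 3.96/√28.01) = 0.2268/(0.2268 + 0.7482) = 0.233.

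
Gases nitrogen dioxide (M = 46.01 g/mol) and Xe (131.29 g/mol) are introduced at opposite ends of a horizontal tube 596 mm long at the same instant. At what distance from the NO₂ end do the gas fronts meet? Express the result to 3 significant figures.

The fronts meet when d_NO₂ + d_Xe = L with d_NO₂/d_Xe = √(M_Xe/M_NO₂) (Graham's law). Here √(M_Xe/M_NO₂) = √(131.29/46.01) = 1.689.
With d_NO₂ + d_Xe = 596 mm, d_Xe = 596/(1 + 1.689) = 221.6 mm.
d_NO₂ = 596 − 221.6 = 374 mm.

374 mm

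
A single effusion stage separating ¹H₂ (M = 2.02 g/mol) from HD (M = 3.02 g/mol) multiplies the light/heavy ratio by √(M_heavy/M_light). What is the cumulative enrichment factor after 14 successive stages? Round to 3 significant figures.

16.7

The single-stage factor is √(M_heavy/M_light), so 14 stages give [√(3.02/2.02)]^14 = (3.02/2.02)^(14/2).
= 1.49505^7 = 16.7.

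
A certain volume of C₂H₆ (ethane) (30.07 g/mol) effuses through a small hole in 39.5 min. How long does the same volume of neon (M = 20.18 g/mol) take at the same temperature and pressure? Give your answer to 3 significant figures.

32.4 min

Graham's law gives t_Ne/t_C₂H₆ = √(M_Ne/M_C₂H₆) = √(20.18/30.07) = √0.6711 = 0.8192.
So the time for Ne is 39.5 × 0.8192 = 32.4 min.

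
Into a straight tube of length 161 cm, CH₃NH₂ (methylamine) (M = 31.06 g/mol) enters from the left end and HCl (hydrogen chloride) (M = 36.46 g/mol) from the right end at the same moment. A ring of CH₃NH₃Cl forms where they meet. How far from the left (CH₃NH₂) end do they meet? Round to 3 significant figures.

83.7 cm

The fronts meet when d_CH₃NH₂ + d_HCl = L with d_CH₃NH₂/d_HCl = √(M_HCl/M_CH₃NH₂) (Graham's law). Here √(M_HCl/M_CH₃NH₂) = √(36.46/31.06) = 1.083.
With d_CH₃NH₂ + d_HCl = 161 cm, d_HCl = 161/(1 + 1.083) = 77.28 cm.
d_CH₃NH₂ = 161 − 77.28 = 83.7 cm.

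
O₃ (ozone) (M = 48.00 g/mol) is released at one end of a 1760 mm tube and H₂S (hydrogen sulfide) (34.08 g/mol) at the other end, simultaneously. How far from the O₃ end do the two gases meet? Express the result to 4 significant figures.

The fronts meet when d_O₃ + d_H₂S = L with d_O₃/d_H₂S = √(M_H₂S/M_O₃) (Graham's law). Here √(M_H₂S/M_O₃) = √(34.08/48.00) = 0.8426.
With d_O₃ + d_H₂S = 1760 mm, d_H₂S = 1760/(1 + 0.8426) = 955.2 mm.
d_O₃ = 1760 − 955.2 = 804.8 mm.

804.8 mm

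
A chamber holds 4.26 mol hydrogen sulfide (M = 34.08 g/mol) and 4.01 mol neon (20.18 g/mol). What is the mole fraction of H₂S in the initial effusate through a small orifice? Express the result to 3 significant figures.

Rate_i ∝ x_i/√M_i (Graham's law weighted by mole fraction), so the effusate composition follows n_i/√M_i.
Mole fraction of H₂S in the effusate = (n_H₂S/√M_H₂S) / (n_H₂S/√M_H₂S + n_Ne/√M_Ne)
= (4.26/√34.08) / (4.26/√34.08 + 4.01/√20.18) = 0.7297/(0.7297 + 0.8927) = 0.450.

0.450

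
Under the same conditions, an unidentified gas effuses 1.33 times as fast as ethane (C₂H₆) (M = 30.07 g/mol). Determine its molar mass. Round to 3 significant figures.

Since effusion rate ∝ 1/√M, rate_X/rate_C₂H₆ = √(M_C₂H₆/M_X).
1.33 = √(30.07/M_X)
M_X = 30.07 / 1.33² = 30.07 / 1.769 = 17.0 g/mol

17.0 g/mol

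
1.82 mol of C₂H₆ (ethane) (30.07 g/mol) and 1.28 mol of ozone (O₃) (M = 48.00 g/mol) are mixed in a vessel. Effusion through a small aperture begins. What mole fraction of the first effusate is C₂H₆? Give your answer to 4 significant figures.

Effusion rate of each component ∝ n_i/√M_i (partial pressure × 1/√M).
x_C₂H₆(eff) = (n_C₂H₆/√M_C₂H₆) / (n_C₂H₆/√M_C₂H₆ + n_O₃/√M_O₃)
= (1.82/√30.07) / (1.82/√30.07 + 1.28/√48.00) = 0.3319/(0.3319 + 0.1848) = 0.6424.

0.6424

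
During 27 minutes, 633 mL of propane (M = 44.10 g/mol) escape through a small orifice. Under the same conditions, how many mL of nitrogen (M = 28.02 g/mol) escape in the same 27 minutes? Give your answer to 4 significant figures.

By Graham's law, rate_N₂/rate_C₃H₈ = √(M_C₃H₈/M_N₂) = √(44.10/28.02) = √1.574 = 1.255.
So the volume for N₂ is 633 × 1.255 = 794.1 mL.

794.1 mL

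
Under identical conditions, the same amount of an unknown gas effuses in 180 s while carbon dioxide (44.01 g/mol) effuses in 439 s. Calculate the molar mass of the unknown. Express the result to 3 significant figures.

7.40 g/mol

From Graham's law, t_X/t_CO₂ = √(M_X/M_CO₂).
180/439 = 0.4100 = √(M_X/44.01)
M_X = 44.01 × 0.4100² = 44.01 × 0.1681 = 7.40 g/mol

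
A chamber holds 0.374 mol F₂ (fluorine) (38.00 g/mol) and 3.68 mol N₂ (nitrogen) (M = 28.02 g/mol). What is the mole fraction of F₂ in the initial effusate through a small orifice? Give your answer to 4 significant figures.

0.08027

Each component's effusion rate ∝ (its partial pressure)·(1/√M) ∝ n_i/√M_i.
x_F₂(eff) = (n_F₂/√M_F₂) / (n_F₂/√M_F₂ + n_N₂/√M_N₂)
= (0.374/√38.00) / (0.374/√38.00 + 3.68/√28.02) = 0.06067/(0.06067 + 0.6952) = 0.08027.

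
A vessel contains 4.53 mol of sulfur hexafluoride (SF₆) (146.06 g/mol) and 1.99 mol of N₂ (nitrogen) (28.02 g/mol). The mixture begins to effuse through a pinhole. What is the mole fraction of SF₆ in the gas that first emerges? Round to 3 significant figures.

Effusion rate of each component ∝ n_i/√M_i (partial pressure × 1/√M).
So x_SF₆ in the escaping gas = (n_SF₆/√M_SF₆) / Σ(n_i/√M_i)
= (4.53/√146.06) / (4.53/√146.06 + 1.99/√28.02) = 0.3748/(0.3748 + 0.3759) = 0.499.

0.499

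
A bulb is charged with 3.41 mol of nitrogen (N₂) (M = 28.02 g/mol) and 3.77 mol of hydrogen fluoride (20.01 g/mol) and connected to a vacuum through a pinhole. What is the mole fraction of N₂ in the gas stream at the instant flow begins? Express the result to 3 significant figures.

Effusion rate of each component ∝ n_i/√M_i (partial pressure × 1/√M).
Mole fraction of N₂ in the effusate = (n_N₂/√M_N₂) / (n_N₂/√M_N₂ + n_HF/√M_HF)
= (3.41/√28.02) / (3.41/√28.02 + 3.77/√20.01) = 0.6442/(0.6442 + 0.8428) = 0.433.

0.433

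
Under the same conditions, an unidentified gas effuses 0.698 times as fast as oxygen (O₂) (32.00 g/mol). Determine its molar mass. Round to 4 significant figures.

65.68 g/mol

By Graham's law, rate_X/rate_O₂ = √(M_O₂/M_X).
0.698 = √(32.00/M_X)
M_X = 32.00 / 0.698² = 32.00 / 0.4872 = 65.68 g/mol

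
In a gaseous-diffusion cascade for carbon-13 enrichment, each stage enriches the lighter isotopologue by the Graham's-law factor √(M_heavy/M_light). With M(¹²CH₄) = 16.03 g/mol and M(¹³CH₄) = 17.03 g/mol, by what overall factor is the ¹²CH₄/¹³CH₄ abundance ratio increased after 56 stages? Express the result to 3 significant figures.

5.44

After 56 stages the ratio has grown by (√(17.03/16.03))^56 = (17.03/16.03)^(56/2).
= 1.06238^28 = 5.44.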